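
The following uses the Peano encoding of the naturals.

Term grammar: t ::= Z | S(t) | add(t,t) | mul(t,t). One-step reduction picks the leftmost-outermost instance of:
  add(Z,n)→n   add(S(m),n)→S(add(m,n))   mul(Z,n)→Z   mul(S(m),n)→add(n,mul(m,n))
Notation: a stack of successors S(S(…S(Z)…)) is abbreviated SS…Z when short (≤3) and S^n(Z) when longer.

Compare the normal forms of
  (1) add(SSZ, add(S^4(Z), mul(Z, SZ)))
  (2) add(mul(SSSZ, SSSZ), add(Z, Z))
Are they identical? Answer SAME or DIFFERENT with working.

Answer: DIFFERENT — A ⇓ S^6(Z), B ⇓ S^9(Z)

Derivation:
Term A:
  start: add(SSZ, add(S^4(Z), mul(Z, SZ)))
  step 1: S(add(SZ, add(S^4(Z), mul(Z, SZ))))
  step 2: S(S(add(Z, add(S^4(Z), mul(Z, SZ)))))
  step 3: S(S(add(S^4(Z), mul(Z, SZ))))
  step 4: S(S(S(add(SSSZ, mul(Z, SZ)))))
  step 5: S(S(S(S(add(SSZ, mul(Z, SZ))))))
  step 6: S(S(S(S(S(add(SZ, mul(Z, SZ)))))))
  step 7: S(S(S(S(S(S(add(Z, mul(Z, SZ))))))))
  step 8: S(S(S(S(S(S(mul(Z, SZ)))))))
  step 9: S^6(Z)

Term B:
  start: add(mul(SSSZ, SSSZ), add(Z, Z))
  step 1: add(add(SSSZ, mul(SSZ, SSSZ)), add(Z, Z))
  step 2: add(S(add(SSZ, mul(SSZ, SSSZ))), add(Z, Z))
  step 3: S(add(add(SSZ, mul(SSZ, SSSZ)), add(Z, Z)))
  step 4: S(add(S(add(SZ, mul(SSZ, SSSZ))), add(Z, Z)))
  step 5: S(S(add(add(SZ, mul(SSZ, SSSZ)), add(Z, Z))))
  step 6: S(S(add(S(add(Z, mul(SSZ, SSSZ))), add(Z, Z))))
  step 7: S(S(S(add(add(Z, mul(SSZ, SSSZ)), add(Z, Z)))))
  step 8: S(S(S(add(mul(SSZ, SSSZ), add(Z, Z)))))
  step 9: S(S(S(add(add(SSSZ, mul(SZ, SSSZ)), add(Z, Z)))))
  step 10: S(S(S(add(S(add(SSZ, mul(SZ, SSSZ))), add(Z, Z)))))
  step 11: S(S(S(S(add(add(SSZ, mul(SZ, SSSZ)), add(Z, Z))))))
  step 12: S(S(S(S(add(S(add(SZ, mul(SZ, SSSZ))), add(Z, Z))))))
  step 13: S(S(S(S(S(add(add(SZ, mul(SZ, SSSZ)), add(Z, Z)))))))
  step 14: S(S(S(S(S(add(S(add(Z, mul(SZ, SSSZ))), add(Z, Z)))))))
  step 15: S(S(S(S(S(S(add(add(Z, mul(SZ, SSSZ)), add(Z, Z))))))))
  step 16: S(S(S(S(S(S(add(mul(SZ, SSSZ), add(Z, Z))))))))
  step 17: S(S(S(S(S(S(add(add(SSSZ, mul(Z, SSSZ)), add(Z, Z))))))))
  step 18: S(S(S(S(S(S(add(S(add(SSZ, mul(Z, SSSZ))), add(Z, Z))))))))
  step 19: S(S(S(S(S(S(S(add(add(SSZ, mul(Z, SSSZ)), add(Z, Z)))))))))
  step 20: S(S(S(S(S(S(S(add(S(add(SZ, mul(Z, SSSZ))), add(Z, Z)))))))))
  step 21: S(S(S(S(S(S(S(S(add(add(SZ, mul(Z, SSSZ)), add(Z, Z))))))))))
  step 22: S(S(S(S(S(S(S(S(add(S(add(Z, mul(Z, SSSZ))), add(Z, Z))))))))))
  step 23: S(S(S(S(S(S(S(S(S(add(add(Z, mul(Z, SSSZ)), add(Z, Z)))))))))))
  step 24: S(S(S(S(S(S(S(S(S(add(mul(Z, SSSZ), add(Z, Z)))))))))))
  step 25: S(S(S(S(S(S(S(S(S(add(Z, add(Z, Z)))))))))))
  step 26: S(S(S(S(S(S(S(S(S(add(Z, Z))))))))))
  step 27: S^9(Z)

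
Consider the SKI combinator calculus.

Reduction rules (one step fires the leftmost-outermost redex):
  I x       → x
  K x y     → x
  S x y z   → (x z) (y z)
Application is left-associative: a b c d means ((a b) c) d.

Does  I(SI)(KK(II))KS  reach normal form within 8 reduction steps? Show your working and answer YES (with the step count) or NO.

  start: I(SI)(KK(II))KS
  step 1: SI(KK(II))KS
  step 2: IK(KK(II)K)S
  step 3: K(KK(II)K)S
  step 4: KK(II)K
  step 5: KK

Answer: YES — reaches normal form KK in 5 ≤ 8 steps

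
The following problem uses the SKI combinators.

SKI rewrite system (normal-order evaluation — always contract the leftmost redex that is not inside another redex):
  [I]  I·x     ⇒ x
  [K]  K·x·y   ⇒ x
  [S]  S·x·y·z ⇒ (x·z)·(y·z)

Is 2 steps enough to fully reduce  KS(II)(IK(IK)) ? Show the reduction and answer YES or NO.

Answer: NO — after 2 steps the term is S(K(IK)), not yet normal

Derivation:
  start: KS(II)(IK(IK))
  →1  S(IK(IK))
  →2  S(K(IK))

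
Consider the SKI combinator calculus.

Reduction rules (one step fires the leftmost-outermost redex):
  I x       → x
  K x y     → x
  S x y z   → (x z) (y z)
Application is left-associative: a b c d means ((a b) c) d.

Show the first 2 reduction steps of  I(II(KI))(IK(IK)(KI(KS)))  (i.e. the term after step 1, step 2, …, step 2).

Answer: after 2 steps: I(KI)(IK(IK)(KI(KS)))

Working:
  start: I(II(KI))(IK(IK)(KI(KS)))
  →1  II(KI)(IK(IK)(KI(KS)))
  →2  I(KI)(IK(IK)(KI(KS)))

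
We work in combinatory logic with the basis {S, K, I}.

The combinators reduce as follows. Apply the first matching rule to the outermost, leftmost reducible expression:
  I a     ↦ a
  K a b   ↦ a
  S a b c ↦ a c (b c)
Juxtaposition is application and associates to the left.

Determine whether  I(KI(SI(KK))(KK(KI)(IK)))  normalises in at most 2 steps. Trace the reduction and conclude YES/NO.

  start: I(KI(SI(KK))(KK(KI)(IK)))
  →1  KI(SI(KK))(KK(KI)(IK))
  →2  I(KK(KI)(IK))

Answer: NO — after 2 steps the term is I(KK(KI)(IK)), not yet normal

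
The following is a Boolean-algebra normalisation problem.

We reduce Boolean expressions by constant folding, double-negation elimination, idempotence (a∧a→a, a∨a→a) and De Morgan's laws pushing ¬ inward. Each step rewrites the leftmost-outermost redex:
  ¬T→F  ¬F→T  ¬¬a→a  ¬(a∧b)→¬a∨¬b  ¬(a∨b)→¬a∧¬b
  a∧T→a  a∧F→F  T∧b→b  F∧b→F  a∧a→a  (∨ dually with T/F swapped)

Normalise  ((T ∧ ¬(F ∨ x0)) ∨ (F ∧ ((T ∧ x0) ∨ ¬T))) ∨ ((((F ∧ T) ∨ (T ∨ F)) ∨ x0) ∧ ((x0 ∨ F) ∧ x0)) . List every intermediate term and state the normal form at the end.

  start: ((T ∧ ¬(F ∨ x0)) ∨ (F ∧ ((T ∧ x0) ∨ ¬T))) ∨ ((((F ∧ T) ∨ (T ∨ F)) ∨ x0) ∧ ((x0 ∨ F) ∧ x0))
  →1  (¬(F ∨ x0) ∨ (F ∧ ((T ∧ x0) ∨ ¬T))) ∨ ((((F ∧ T) ∨ (T ∨ F)) ∨ x0) ∧ ((x0 ∨ F) ∧ x0))
  →2  ((¬F ∧ ¬x0) ∨ (F ∧ ((T ∧ x0) ∨ ¬T))) ∨ ((((F ∧ T) ∨ (T ∨ F)) ∨ x0) ∧ ((x0 ∨ F) ∧ x0))
  →3  ((T ∧ ¬x0) ∨ (F ∧ ((T ∧ x0) ∨ ¬T))) ∨ ((((F ∧ T) ∨ (T ∨ F)) ∨ x0) ∧ ((x0 ∨ F) ∧ x0))
  →4  (¬x0 ∨ (F ∧ ((T ∧ x0) ∨ ¬T))) ∨ ((((F ∧ T) ∨ (T ∨ F)) ∨ x0) ∧ ((x0 ∨ F) ∧ x0))
  →5  (¬x0 ∨ F) ∨ ((((F ∧ T) ∨ (T ∨ F)) ∨ x0) ∧ ((x0 ∨ F) ∧ x0))
  →6  ¬x0 ∨ ((((F ∧ T) ∨ (T ∨ F)) ∨ x0) ∧ ((x0 ∨ F) ∧ x0))
  →7  ¬x0 ∨ (((F ∨ (T ∨ F)) ∨ x0) ∧ ((x0 ∨ F) ∧ x0))
  →8  ¬x0 ∨ (((T ∨ F) ∨ x0) ∧ ((x0 ∨ F) ∧ x0))
  →9  ¬x0 ∨ ((T ∨ x0) ∧ ((x0 ∨ F) ∧ x0))
  →10  ¬x0 ∨ (T ∧ ((x0 ∨ F) ∧ x0))
  →11  ¬x0 ∨ ((x0 ∨ F) ∧ x0)
  →12  ¬x0 ∨ (x0 ∧ x0)
  →13  ¬x0 ∨ x0

Answer: normal form = ¬x0 ∨ x0  (in 13 steps)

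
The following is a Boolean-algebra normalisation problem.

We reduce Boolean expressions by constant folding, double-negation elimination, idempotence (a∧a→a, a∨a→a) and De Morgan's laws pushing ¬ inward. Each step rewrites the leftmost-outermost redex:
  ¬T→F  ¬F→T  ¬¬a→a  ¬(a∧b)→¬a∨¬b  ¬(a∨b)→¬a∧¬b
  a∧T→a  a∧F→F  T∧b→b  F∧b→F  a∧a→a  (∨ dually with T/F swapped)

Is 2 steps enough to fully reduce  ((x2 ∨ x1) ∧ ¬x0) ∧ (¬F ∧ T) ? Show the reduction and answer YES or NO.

Answer: NO — after 2 steps the term is ((x2 ∨ x1) ∧ ¬x0) ∧ T, not yet normal

Derivation:
  start: ((x2 ∨ x1) ∧ ¬x0) ∧ (¬F ∧ T)
  step 1: ((x2 ∨ x1) ∧ ¬x0) ∧ ¬F
  step 2: ((x2 ∨ x1) ∧ ¬x0) ∧ T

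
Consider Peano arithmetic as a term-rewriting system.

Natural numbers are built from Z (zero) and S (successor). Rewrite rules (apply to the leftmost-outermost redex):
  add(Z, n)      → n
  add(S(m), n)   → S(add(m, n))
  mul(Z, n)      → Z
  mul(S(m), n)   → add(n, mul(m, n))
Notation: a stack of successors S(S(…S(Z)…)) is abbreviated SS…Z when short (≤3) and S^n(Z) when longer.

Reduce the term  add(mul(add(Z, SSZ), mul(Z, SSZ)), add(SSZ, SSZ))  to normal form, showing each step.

Answer: normal form = S^4(Z)  (in 12 steps)

Working:
  start: add(mul(add(Z, SSZ), mul(Z, SSZ)), add(SSZ, SSZ))
  →1  add(mul(SSZ, mul(Z, SSZ)), add(SSZ, SSZ))
  →2  add(add(mul(Z, SSZ), mul(SZ, mul(Z, SSZ))), add(SSZ, SSZ))
  →3  add(add(Z, mul(SZ, mul(Z, SSZ))), add(SSZ, SSZ))
  →4  add(mul(SZ, mul(Z, SSZ)), add(SSZ, SSZ))
  →5  add(add(mul(Z, SSZ), mul(Z, mul(Z, SSZ))), add(SSZ, SSZ))
  →6  add(add(Z, mul(Z, mul(Z, SSZ))), add(SSZ, SSZ))
  →7  add(mul(Z, mul(Z, SSZ)), add(SSZ, SSZ))
  →8  add(Z, add(SSZ, SSZ))
  →9  add(SSZ, SSZ)
  →10  S(add(SZ, SSZ))
  →11  S(S(add(Z, SSZ)))
  →12  S^4(Z)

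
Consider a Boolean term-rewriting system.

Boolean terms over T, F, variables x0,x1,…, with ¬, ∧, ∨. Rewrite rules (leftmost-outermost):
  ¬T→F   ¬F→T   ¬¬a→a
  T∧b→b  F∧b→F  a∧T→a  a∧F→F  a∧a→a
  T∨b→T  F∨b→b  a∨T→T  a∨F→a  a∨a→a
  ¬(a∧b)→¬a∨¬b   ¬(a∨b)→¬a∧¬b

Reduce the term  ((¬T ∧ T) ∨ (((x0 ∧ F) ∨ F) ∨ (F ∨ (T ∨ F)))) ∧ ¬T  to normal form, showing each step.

Answer: normal form = F  (in 10 steps)

Reduction:
  start: ((¬T ∧ T) ∨ (((x0 ∧ F) ∨ F) ∨ (F ∨ (T ∨ F)))) ∧ ¬T
  →1  (¬T ∨ (((x0 ∧ F) ∨ F) ∨ (F ∨ (T ∨ F)))) ∧ ¬T
  →2  (F ∨ (((x0 ∧ F) ∨ F) ∨ (F ∨ (T ∨ F)))) ∧ ¬T
  →3  (((x0 ∧ F) ∨ F) ∨ (F ∨ (T ∨ F))) ∧ ¬T
  →4  ((x0 ∧ F) ∨ (F ∨ (T ∨ F))) ∧ ¬T
  →5  (F ∨ (F ∨ (T ∨ F))) ∧ ¬T
  →6  (F ∨ (T ∨ F)) ∧ ¬T
  →7  (T ∨ F) ∧ ¬T
  →8  T ∧ ¬T
  →9  ¬T
  →10  F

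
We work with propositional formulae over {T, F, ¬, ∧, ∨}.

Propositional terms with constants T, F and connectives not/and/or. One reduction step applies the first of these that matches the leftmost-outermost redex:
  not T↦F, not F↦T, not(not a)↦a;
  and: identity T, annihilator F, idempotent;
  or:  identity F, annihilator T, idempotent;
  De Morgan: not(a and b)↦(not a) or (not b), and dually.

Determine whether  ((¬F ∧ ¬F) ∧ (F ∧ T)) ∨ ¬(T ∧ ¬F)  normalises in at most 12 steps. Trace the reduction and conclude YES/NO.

Answer: YES — reaches normal form F in 9 ≤ 12 steps

Reduction:
  start: ((¬F ∧ ¬F) ∧ (F ∧ T)) ∨ ¬(T ∧ ¬F)
  →1  (¬F ∧ (F ∧ T)) ∨ ¬(T ∧ ¬F)
  →2  (T ∧ (F ∧ T)) ∨ ¬(T ∧ ¬F)
  →3  (F ∧ T) ∨ ¬(T ∧ ¬F)
  →4  F ∨ ¬(T ∧ ¬F)
  →5  ¬(T ∧ ¬F)
  →6  ¬T ∨ ¬¬F
  →7  F ∨ ¬¬F
  →8  ¬¬F
  →9  F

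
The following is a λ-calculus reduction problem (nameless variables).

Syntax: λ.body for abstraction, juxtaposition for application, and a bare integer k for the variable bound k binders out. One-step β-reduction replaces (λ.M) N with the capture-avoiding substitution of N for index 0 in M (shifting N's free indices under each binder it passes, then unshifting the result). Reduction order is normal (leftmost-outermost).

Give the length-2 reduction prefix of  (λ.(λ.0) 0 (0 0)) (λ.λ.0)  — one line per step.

Answer: after 2 steps: (λ.λ.0) ((λ.λ.0) (λ.λ.0))

Derivation:
  start: (λ.(λ.0) 0 (0 0)) (λ.λ.0)
  →1  (λ.0) (λ.λ.0) ((λ.λ.0) (λ.λ.0))
  →2  (λ.λ.0) ((λ.λ.0) (λ.λ.0))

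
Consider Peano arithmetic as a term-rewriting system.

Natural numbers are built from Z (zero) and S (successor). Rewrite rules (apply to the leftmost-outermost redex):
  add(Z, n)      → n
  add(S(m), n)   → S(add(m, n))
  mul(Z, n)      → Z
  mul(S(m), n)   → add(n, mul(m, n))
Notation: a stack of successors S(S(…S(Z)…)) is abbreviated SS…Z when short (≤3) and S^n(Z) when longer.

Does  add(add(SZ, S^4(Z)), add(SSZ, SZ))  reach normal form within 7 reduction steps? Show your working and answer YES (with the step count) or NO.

Answer: NO — after 7 steps the term is S(S(S(S(S(add(Z, add(SSZ, SZ))))))), not yet normal

Reduction:
  start: add(add(SZ, S^4(Z)), add(SSZ, SZ))
  [1] add(S(add(Z, S^4(Z))), add(SSZ, SZ))
  [2] S(add(add(Z, S^4(Z)), add(SSZ, SZ)))
  [3] S(add(S^4(Z), add(SSZ, SZ)))
  [4] S(S(add(SSSZ, add(SSZ, SZ))))
  [5] S(S(S(add(SSZ, add(SSZ, SZ)))))
  [6] S(S(S(S(add(SZ, add(SSZ, SZ))))))
  [7] S(S(S(S(S(add(Z, add(SSZ, SZ)))))))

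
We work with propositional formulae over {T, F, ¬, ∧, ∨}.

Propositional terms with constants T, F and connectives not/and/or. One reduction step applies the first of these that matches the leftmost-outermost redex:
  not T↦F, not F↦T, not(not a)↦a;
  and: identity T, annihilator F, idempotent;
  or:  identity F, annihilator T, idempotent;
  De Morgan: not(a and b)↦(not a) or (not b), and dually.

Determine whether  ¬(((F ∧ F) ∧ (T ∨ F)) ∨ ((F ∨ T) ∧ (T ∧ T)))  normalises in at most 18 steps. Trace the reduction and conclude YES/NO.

Answer: YES — reaches normal form F in 16 ≤ 18 steps

Working:
  start: ¬(((F ∧ F) ∧ (T ∨ F)) ∨ ((F ∨ T) ∧ (T ∧ T)))
  step 1: ¬((F ∧ F) ∧ (T ∨ F)) ∧ ¬((F ∨ T) ∧ (T ∧ T))
  step 2: (¬(F ∧ F) ∨ ¬(T ∨ F)) ∧ ¬((F ∨ T) ∧ (T ∧ T))
  step 3: ((¬F ∨ ¬F) ∨ ¬(T ∨ F)) ∧ ¬((F ∨ T) ∧ (T ∧ T))
  step 4: (¬F ∨ ¬(T ∨ F)) ∧ ¬((F ∨ T) ∧ (T ∧ T))
  step 5: (T ∨ ¬(T ∨ F)) ∧ ¬((F ∨ T) ∧ (T ∧ T))
  step 6: T ∧ ¬((F ∨ T) ∧ (T ∧ T))
  step 7: ¬((F ∨ T) ∧ (T ∧ T))
  step 8: ¬(F ∨ T) ∨ ¬(T ∧ T)
  step 9: (¬F ∧ ¬T) ∨ ¬(T ∧ T)
  step 10: (T ∧ ¬T) ∨ ¬(T ∧ T)
  step 11: ¬T ∨ ¬(T ∧ T)
  step 12: F ∨ ¬(T ∧ T)
  step 13: ¬(T ∧ T)
  step 14: ¬T ∨ ¬T
  step 15: ¬T
  step 16: F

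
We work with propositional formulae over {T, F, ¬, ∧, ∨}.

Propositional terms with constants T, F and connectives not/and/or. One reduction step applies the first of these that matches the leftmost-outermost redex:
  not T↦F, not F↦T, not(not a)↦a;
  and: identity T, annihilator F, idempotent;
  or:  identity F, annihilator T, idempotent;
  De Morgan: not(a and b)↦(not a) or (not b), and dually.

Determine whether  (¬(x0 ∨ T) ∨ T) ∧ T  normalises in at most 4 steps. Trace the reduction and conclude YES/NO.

  start: (¬(x0 ∨ T) ∨ T) ∧ T
  [1] ¬(x0 ∨ T) ∨ T
  [2] T

Answer: YES — reaches normal form T in 2 ≤ 4 steps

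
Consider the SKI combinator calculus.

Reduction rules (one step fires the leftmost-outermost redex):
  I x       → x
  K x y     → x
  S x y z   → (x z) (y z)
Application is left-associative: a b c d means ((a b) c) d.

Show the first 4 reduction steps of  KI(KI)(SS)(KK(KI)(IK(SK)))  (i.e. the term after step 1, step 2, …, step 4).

Answer: after 4 steps: SS(K(K(SK)))

Derivation:
  start: KI(KI)(SS)(KK(KI)(IK(SK)))
  →1  I(SS)(KK(KI)(IK(SK)))
  →2  SS(KK(KI)(IK(SK)))
  →3  SS(K(IK(SK)))
  →4  SS(K(K(SK)))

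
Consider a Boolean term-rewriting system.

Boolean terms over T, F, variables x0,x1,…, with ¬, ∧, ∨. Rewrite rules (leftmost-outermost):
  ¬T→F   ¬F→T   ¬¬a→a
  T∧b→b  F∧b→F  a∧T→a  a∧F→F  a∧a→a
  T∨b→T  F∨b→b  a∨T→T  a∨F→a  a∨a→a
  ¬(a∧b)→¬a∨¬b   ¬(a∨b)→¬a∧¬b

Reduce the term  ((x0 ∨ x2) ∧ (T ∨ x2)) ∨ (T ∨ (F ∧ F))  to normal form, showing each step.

  start: ((x0 ∨ x2) ∧ (T ∨ x2)) ∨ (T ∨ (F ∧ F))
  →1  ((x0 ∨ x2) ∧ T) ∨ (T ∨ (F ∧ F))
  →2  (x0 ∨ x2) ∨ (T ∨ (F ∧ F))
  →3  (x0 ∨ x2) ∨ T
  →4  T

Answer: normal form = T  (in 4 steps)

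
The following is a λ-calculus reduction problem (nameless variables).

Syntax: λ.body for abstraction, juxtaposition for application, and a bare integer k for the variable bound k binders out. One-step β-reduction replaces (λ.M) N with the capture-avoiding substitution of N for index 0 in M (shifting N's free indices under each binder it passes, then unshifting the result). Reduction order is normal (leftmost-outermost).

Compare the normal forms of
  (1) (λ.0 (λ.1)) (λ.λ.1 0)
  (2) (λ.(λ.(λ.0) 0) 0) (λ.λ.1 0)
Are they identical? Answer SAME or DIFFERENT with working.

Term A:
  start: (λ.0 (λ.1)) (λ.λ.1 0)
  [1] (λ.λ.1 0) (λ.λ.λ.1 0)
  [2] λ.(λ.λ.λ.1 0) 0
  [3] λ.λ.λ.1 0

Term B:
  start: (λ.(λ.(λ.0) 0) 0) (λ.λ.1 0)
  [1] (λ.(λ.0) 0) (λ.λ.1 0)
  [2] (λ.0) (λ.λ.1 0)
  [3] λ.λ.1 0

Answer: DIFFERENT — A ⇓ λ.λ.λ.1 0, B ⇓ λ.λ.1 0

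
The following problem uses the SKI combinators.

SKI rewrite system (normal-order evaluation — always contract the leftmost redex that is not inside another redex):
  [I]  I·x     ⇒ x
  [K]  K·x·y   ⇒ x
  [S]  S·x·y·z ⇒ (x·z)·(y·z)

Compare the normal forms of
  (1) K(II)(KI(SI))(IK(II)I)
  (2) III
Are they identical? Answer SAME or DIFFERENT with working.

Answer: SAME — A ⇓ I, B ⇓ I

Derivation:
Term A:
  start: K(II)(KI(SI))(IK(II)I)
  step 1: II(IK(II)I)
  step 2: I(IK(II)I)
  step 3: IK(II)I
  step 4: K(II)I
  step 5: II
  step 6: I

Term B:
  start: III
  step 1: II
  step 2: I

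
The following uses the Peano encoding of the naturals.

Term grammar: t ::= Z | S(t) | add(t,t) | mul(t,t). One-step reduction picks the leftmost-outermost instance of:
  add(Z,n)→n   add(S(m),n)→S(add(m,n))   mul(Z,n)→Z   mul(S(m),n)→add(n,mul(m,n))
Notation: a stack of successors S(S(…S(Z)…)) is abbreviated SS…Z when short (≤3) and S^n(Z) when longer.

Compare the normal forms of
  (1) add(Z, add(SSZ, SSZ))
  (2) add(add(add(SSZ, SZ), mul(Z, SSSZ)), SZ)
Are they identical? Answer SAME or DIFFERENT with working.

Term A:
  start: add(Z, add(SSZ, SSZ))
  [1] add(SSZ, SSZ)
  [2] S(add(SZ, SSZ))
  [3] S(S(add(Z, SSZ)))
  [4] S^4(Z)

Term B:
  start: add(add(add(SSZ, SZ), mul(Z, SSSZ)), SZ)
  [1] add(add(S(add(SZ, SZ)), mul(Z, SSSZ)), SZ)
  [2] add(S(add(add(SZ, SZ), mul(Z, SSSZ))), SZ)
  [3] S(add(add(add(SZ, SZ), mul(Z, SSSZ)), SZ))
  [4] S(add(add(S(add(Z, SZ)), mul(Z, SSSZ)), SZ))
  [5] S(add(S(add(add(Z, SZ), mul(Z, SSSZ))), SZ))
  [6] S(S(add(add(add(Z, SZ), mul(Z, SSSZ)), SZ)))
  [7] S(S(add(add(SZ, mul(Z, SSSZ)), SZ)))
  [8] S(S(add(S(add(Z, mul(Z, SSSZ))), SZ)))
  [9] S(S(S(add(add(Z, mul(Z, SSSZ)), SZ))))
  [10] S(S(S(add(mul(Z, SSSZ), SZ))))
  [11] S(S(S(add(Z, SZ))))
  [12] S^4(Z)

Answer: SAME — A ⇓ S^4(Z), B ⇓ S^4(Z)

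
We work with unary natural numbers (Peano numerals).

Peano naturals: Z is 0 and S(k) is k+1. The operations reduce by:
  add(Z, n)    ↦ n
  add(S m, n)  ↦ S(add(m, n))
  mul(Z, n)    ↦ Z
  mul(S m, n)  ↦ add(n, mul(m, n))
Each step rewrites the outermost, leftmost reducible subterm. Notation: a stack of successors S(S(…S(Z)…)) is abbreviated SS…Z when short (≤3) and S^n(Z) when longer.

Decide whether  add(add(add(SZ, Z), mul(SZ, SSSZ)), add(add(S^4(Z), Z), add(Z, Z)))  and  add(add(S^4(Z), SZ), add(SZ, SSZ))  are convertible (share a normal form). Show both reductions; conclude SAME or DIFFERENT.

Term A:
  start: add(add(add(SZ, Z), mul(SZ, SSSZ)), add(add(S^4(Z), Z), add(Z, Z)))
  →1  add(add(S(add(Z, Z)), mul(SZ, SSSZ)), add(add(S^4(Z), Z), add(Z, Z)))
  →2  add(S(add(add(Z, Z), mul(SZ, SSSZ))), add(add(S^4(Z), Z), add(Z, Z)))
  →3  S(add(add(add(Z, Z), mul(SZ, SSSZ)), add(add(S^4(Z), Z), add(Z, Z))))
  →4  S(add(add(Z, mul(SZ, SSSZ)), add(add(S^4(Z), Z), add(Z, Z))))
  →5  S(add(mul(SZ, SSSZ), add(add(S^4(Z), Z), add(Z, Z))))
  →6  S(add(add(SSSZ, mul(Z, SSSZ)), add(add(S^4(Z), Z), add(Z, Z))))
  →7  S(add(S(add(SSZ, mul(Z, SSSZ))), add(add(S^4(Z), Z), add(Z, Z))))
  →8  S(S(add(add(SSZ, mul(Z, SSSZ)), add(add(S^4(Z), Z), add(Z, Z)))))
  →9  S(S(add(S(add(SZ, mul(Z, SSSZ))), add(add(S^4(Z), Z), add(Z, Z)))))
  →10  S(S(S(add(add(SZ, mul(Z, SSSZ)), add(add(S^4(Z), Z), add(Z, Z))))))
  →11  S(S(S(add(S(add(Z, mul(Z, SSSZ))), add(add(S^4(Z), Z), add(Z, Z))))))
  →12  S(S(S(S(add(add(Z, mul(Z, SSSZ)), add(add(S^4(Z), Z), add(Z, Z)))))))
  →13  S(S(S(S(add(mul(Z, SSSZ), add(add(S^4(Z), Z), add(Z, Z)))))))
  →14  S(S(S(S(add(Z, add(add(S^4(Z), Z), add(Z, Z)))))))
  →15  S(S(S(S(add(add(S^4(Z), Z), add(Z, Z))))))
  →16  S(S(S(S(add(S(add(SSSZ, Z)), add(Z, Z))))))
  →17  S(S(S(S(S(add(add(SSSZ, Z), add(Z, Z)))))))
  →18  S(S(S(S(S(add(S(add(SSZ, Z)), add(Z, Z)))))))
  →19  S(S(S(S(S(S(add(add(SSZ, Z), add(Z, Z))))))))
  →20  S(S(S(S(S(S(add(S(add(SZ, Z)), add(Z, Z))))))))
  →21  S(S(S(S(S(S(S(add(add(SZ, Z), add(Z, Z)))))))))
  →22  S(S(S(S(S(S(S(add(S(add(Z, Z)), add(Z, Z)))))))))
  →23  S(S(S(S(S(S(S(S(add(add(Z, Z), add(Z, Z))))))))))
  →24  S(S(S(S(S(S(S(S(add(Z, add(Z, Z))))))))))
  →25  S(S(S(S(S(S(S(S(add(Z, Z)))))))))
  →26  S^8(Z)

Term B:
  start: add(add(S^4(Z), SZ), add(SZ, SSZ))
  →1  add(S(add(SSSZ, SZ)), add(SZ, SSZ))
  →2  S(add(add(SSSZ, SZ), add(SZ, SSZ)))
  →3  S(add(S(add(SSZ, SZ)), add(SZ, SSZ)))
  →4  S(S(add(add(SSZ, SZ), add(SZ, SSZ))))
  →5  S(S(add(S(add(SZ, SZ)), add(SZ, SSZ))))
  →6  S(S(S(add(add(SZ, SZ), add(SZ, SSZ)))))
  →7  S(S(S(add(S(add(Z, SZ)), add(SZ, SSZ)))))
  →8  S(S(S(S(add(add(Z, SZ), add(SZ, SSZ))))))
  →9  S(S(S(S(add(SZ, add(SZ, SSZ))))))
  →10  S(S(S(S(S(add(Z, add(SZ, SSZ)))))))
  →11  S(S(S(S(S(add(SZ, SSZ))))))
  →12  S(S(S(S(S(S(add(Z, SSZ)))))))
  →13  S^8(Z)

Answer: SAME — A ⇓ S^8(Z), B ⇓ S^8(Z)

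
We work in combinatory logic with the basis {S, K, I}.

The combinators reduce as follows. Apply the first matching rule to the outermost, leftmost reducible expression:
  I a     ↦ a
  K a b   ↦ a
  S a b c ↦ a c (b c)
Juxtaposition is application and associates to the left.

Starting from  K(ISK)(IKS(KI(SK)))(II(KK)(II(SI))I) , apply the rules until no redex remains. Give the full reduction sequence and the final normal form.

  start: K(ISK)(IKS(KI(SK)))(II(KK)(II(SI))I)
  step 1: ISK(II(KK)(II(SI))I)
  step 2: SK(II(KK)(II(SI))I)
  step 3: SK(I(KK)(II(SI))I)
  step 4: SK(KK(II(SI))I)
  step 5: SK(KI)

Answer: normal form = SK(KI)  (in 5 steps)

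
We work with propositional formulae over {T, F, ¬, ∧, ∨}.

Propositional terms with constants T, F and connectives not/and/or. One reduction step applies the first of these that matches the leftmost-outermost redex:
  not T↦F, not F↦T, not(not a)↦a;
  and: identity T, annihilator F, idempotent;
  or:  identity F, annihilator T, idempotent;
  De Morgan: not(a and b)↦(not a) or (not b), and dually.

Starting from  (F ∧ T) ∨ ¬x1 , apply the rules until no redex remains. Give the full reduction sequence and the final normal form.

  start: (F ∧ T) ∨ ¬x1
  step 1: F ∨ ¬x1
  step 2: ¬x1

Answer: normal form = ¬x1  (in 2 steps)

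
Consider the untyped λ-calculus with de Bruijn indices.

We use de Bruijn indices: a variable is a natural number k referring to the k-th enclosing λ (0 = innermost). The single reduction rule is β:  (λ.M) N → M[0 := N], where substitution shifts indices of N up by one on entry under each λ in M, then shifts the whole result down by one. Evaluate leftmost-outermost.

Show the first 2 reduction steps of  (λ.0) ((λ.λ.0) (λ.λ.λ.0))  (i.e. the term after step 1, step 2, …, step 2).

  start: (λ.0) ((λ.λ.0) (λ.λ.λ.0))
  →1  (λ.λ.0) (λ.λ.λ.0)
  →2  λ.0

Answer: after 2 steps: λ.0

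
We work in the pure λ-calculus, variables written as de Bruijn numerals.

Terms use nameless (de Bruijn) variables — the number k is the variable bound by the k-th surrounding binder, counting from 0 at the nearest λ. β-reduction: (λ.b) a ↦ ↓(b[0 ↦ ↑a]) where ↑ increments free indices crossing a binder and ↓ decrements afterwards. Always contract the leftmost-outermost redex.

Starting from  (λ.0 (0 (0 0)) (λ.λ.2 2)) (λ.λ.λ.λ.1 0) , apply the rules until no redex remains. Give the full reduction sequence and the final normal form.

  start: (λ.0 (0 (0 0)) (λ.λ.2 2)) (λ.λ.λ.λ.1 0)
  →1  (λ.λ.λ.λ.1 0) ((λ.λ.λ.λ.1 0) ((λ.λ.λ.λ.1 0) (λ.λ.λ.λ.1 0))) (λ.λ.(λ.λ.λ.λ.1 0) (λ.λ.λ.λ.1 0))
  →2  (λ.λ.λ.1 0) (λ.λ.(λ.λ.λ.λ.1 0) (λ.λ.λ.λ.1 0))
  →3  λ.λ.1 0

Answer: normal form = λ.λ.1 0  (in 3 steps)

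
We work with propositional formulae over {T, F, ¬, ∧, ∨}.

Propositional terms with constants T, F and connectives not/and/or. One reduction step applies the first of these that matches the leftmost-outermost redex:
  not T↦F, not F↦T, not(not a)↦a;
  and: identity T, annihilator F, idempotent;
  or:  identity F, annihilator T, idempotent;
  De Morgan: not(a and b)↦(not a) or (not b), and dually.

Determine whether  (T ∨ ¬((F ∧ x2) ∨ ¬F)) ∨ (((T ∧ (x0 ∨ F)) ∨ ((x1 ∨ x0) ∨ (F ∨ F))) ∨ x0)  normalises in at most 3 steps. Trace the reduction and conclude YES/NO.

  start: (T ∨ ¬((F ∧ x2) ∨ ¬F)) ∨ (((T ∧ (x0 ∨ F)) ∨ ((x1 ∨ x0) ∨ (F ∨ F))) ∨ x0)
  →1  T ∨ (((T ∧ (x0 ∨ F)) ∨ ((x1 ∨ x0) ∨ (F ∨ F))) ∨ x0)
  →2  T

Answer: YES — reaches normal form T in 2 ≤ 3 steps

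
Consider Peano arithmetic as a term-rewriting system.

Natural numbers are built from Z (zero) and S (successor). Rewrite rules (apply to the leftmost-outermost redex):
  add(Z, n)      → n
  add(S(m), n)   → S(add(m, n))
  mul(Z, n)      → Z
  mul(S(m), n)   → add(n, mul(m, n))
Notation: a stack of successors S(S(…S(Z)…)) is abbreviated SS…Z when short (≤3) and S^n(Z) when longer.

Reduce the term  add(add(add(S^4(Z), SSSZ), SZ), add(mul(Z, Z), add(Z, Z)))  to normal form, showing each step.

  start: add(add(add(S^4(Z), SSSZ), SZ), add(mul(Z, Z), add(Z, Z)))
  [1] add(add(S(add(SSSZ, SSSZ)), SZ), add(mul(Z, Z), add(Z, Z)))
  [2] add(S(add(add(SSSZ, SSSZ), SZ)), add(mul(Z, Z), add(Z, Z)))
  [3] S(add(add(add(SSSZ, SSSZ), SZ), add(mul(Z, Z), add(Z, Z))))
  [4] S(add(add(S(add(SSZ, SSSZ)), SZ), add(mul(Z, Z), add(Z, Z))))
  [5] S(add(S(add(add(SSZ, SSSZ), SZ)), add(mul(Z, Z), add(Z, Z))))
  [6] S(S(add(add(add(SSZ, SSSZ), SZ), add(mul(Z, Z), add(Z, Z)))))
  [7] S(S(add(add(S(add(SZ, SSSZ)), SZ), add(mul(Z, Z), add(Z, Z)))))
  [8] S(S(add(S(add(add(SZ, SSSZ), SZ)), add(mul(Z, Z), add(Z, Z)))))
  [9] S(S(S(add(add(add(SZ, SSSZ), SZ), add(mul(Z, Z), add(Z, Z))))))
  [10] S(S(S(add(add(S(add(Z, SSSZ)), SZ), add(mul(Z, Z), add(Z, Z))))))
  [11] S(S(S(add(S(add(add(Z, SSSZ), SZ)), add(mul(Z, Z), add(Z, Z))))))
  [12] S(S(S(S(add(add(add(Z, SSSZ), SZ), add(mul(Z, Z), add(Z, Z)))))))
  [13] S(S(S(S(add(add(SSSZ, SZ), add(mul(Z, Z), add(Z, Z)))))))
  [14] S(S(S(S(add(S(add(SSZ, SZ)), add(mul(Z, Z), add(Z, Z)))))))
  [15] S(S(S(S(S(add(add(SSZ, SZ), add(mul(Z, Z), add(Z, Z))))))))
  [16] S(S(S(S(S(add(S(add(SZ, SZ)), add(mul(Z, Z), add(Z, Z))))))))
  [17] S(S(S(S(S(S(add(add(SZ, SZ), add(mul(Z, Z), add(Z, Z)))))))))
  [18] S(S(S(S(S(S(add(S(add(Z, SZ)), add(mul(Z, Z), add(Z, Z)))))))))
  [19] S(S(S(S(S(S(S(add(add(Z, SZ), add(mul(Z, Z), add(Z, Z))))))))))
  [20] S(S(S(S(S(S(S(add(SZ, add(mul(Z, Z), add(Z, Z))))))))))
  [21] S(S(S(S(S(S(S(S(add(Z, add(mul(Z, Z), add(Z, Z)))))))))))
  [22] S(S(S(S(S(S(S(S(add(mul(Z, Z), add(Z, Z))))))))))
  [23] S(S(S(S(S(S(S(S(add(Z, add(Z, Z))))))))))
  [24] S(S(S(S(S(S(S(S(add(Z, Z)))))))))
  [25] S^8(Z)

Answer: normal form = S^8(Z)  (in 25 steps)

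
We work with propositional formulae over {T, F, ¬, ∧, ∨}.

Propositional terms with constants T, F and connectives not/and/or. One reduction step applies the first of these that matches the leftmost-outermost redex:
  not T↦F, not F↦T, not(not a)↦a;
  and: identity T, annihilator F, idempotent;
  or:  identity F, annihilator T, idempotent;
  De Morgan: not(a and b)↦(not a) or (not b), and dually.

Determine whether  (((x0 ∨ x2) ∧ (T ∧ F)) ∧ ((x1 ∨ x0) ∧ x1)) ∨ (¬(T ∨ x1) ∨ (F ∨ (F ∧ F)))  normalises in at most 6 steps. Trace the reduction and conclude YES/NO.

Answer: NO — after 6 steps the term is (F ∧ ¬x1) ∨ (F ∨ (F ∧ F)), not yet normal

Derivation:
  start: (((x0 ∨ x2) ∧ (T ∧ F)) ∧ ((x1 ∨ x0) ∧ x1)) ∨ (¬(T ∨ x1) ∨ (F ∨ (F ∧ F)))
  →1  (((x0 ∨ x2) ∧ F) ∧ ((x1 ∨ x0) ∧ x1)) ∨ (¬(T ∨ x1) ∨ (F ∨ (F ∧ F)))
  →2  (F ∧ ((x1 ∨ x0) ∧ x1)) ∨ (¬(T ∨ x1) ∨ (F ∨ (F ∧ F)))
  →3  F ∨ (¬(T ∨ x1) ∨ (F ∨ (F ∧ F)))
  →4  ¬(T ∨ x1) ∨ (F ∨ (F ∧ F))
  →5  (¬T ∧ ¬x1) ∨ (F ∨ (F ∧ F))
  →6  (F ∧ ¬x1) ∨ (F ∨ (F ∧ F))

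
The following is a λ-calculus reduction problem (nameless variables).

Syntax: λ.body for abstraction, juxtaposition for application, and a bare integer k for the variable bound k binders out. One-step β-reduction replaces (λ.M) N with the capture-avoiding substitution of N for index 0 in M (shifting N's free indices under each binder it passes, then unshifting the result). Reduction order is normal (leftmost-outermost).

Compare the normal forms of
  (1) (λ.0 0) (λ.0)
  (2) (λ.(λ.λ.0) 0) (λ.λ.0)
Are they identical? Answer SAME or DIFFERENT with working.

Term A:
  start: (λ.0 0) (λ.0)
  [1] (λ.0) (λ.0)
  [2] λ.0

Term B:
  start: (λ.(λ.λ.0) 0) (λ.λ.0)
  [1] (λ.λ.0) (λ.λ.0)
  [2] λ.0

Answer: SAME — A ⇓ λ.0, B ⇓ λ.0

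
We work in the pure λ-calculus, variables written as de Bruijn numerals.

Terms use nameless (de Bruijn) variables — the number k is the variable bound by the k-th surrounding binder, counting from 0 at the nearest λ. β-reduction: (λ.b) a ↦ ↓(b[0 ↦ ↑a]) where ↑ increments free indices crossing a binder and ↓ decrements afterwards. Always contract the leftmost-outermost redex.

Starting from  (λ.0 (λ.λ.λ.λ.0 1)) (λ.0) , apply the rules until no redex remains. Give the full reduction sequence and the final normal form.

Answer: normal form = λ.λ.λ.λ.0 1  (in 2 steps)

Derivation:
  start: (λ.0 (λ.λ.λ.λ.0 1)) (λ.0)
  [1] (λ.0) (λ.λ.λ.λ.0 1)
  [2] λ.λ.λ.λ.0 1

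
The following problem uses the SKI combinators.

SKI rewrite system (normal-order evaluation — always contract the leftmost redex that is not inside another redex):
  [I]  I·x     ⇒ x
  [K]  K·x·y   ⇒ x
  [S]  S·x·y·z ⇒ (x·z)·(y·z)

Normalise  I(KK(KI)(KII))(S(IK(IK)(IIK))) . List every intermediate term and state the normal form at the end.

  start: I(KK(KI)(KII))(S(IK(IK)(IIK)))
  step 1: KK(KI)(KII)(S(IK(IK)(IIK)))
  step 2: K(KII)(S(IK(IK)(IIK)))
  step 3: KII
  step 4: I

Answer: normal form = I  (in 4 steps)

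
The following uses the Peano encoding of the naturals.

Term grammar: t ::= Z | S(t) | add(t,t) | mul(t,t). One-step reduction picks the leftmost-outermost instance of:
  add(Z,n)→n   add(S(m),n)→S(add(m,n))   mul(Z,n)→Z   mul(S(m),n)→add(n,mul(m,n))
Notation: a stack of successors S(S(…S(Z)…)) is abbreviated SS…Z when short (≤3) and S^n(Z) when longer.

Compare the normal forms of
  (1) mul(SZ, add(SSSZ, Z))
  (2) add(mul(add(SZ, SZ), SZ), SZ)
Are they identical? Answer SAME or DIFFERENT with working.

Answer: SAME — A ⇓ SSSZ, B ⇓ SSSZ

Reduction:
Term A:
  start: mul(SZ, add(SSSZ, Z))
  [1] add(add(SSSZ, Z), mul(Z, add(SSSZ, Z)))
  [2] add(S(add(SSZ, Z)), mul(Z, add(SSSZ, Z)))
  [3] S(add(add(SSZ, Z), mul(Z, add(SSSZ, Z))))
  [4] S(add(S(add(SZ, Z)), mul(Z, add(SSSZ, Z))))
  [5] S(S(add(add(SZ, Z), mul(Z, add(SSSZ, Z)))))
  [6] S(S(add(S(add(Z, Z)), mul(Z, add(SSSZ, Z)))))
  [7] S(S(S(add(add(Z, Z), mul(Z, add(SSSZ, Z))))))
  [8] S(S(S(add(Z, mul(Z, add(SSSZ, Z))))))
  [9] S(S(S(mul(Z, add(SSSZ, Z)))))
  [10] SSSZ

Term B:
  start: add(mul(add(SZ, SZ), SZ), SZ)
  [1] add(mul(S(add(Z, SZ)), SZ), SZ)
  [2] add(add(SZ, mul(add(Z, SZ), SZ)), SZ)
  [3] add(S(add(Z, mul(add(Z, SZ), SZ))), SZ)
  [4] S(add(add(Z, mul(add(Z, SZ), SZ)), SZ))
  [5] S(add(mul(add(Z, SZ), SZ), SZ))
  [6] S(add(mul(SZ, SZ), SZ))
  [7] S(add(add(SZ, mul(Z, SZ)), SZ))
  [8] S(add(S(add(Z, mul(Z, SZ))), SZ))
  [9] S(S(add(add(Z, mul(Z, SZ)), SZ)))
  [10] S(S(add(mul(Z, SZ), SZ)))
  [11] S(S(add(Z, SZ)))
  [12] SSSZ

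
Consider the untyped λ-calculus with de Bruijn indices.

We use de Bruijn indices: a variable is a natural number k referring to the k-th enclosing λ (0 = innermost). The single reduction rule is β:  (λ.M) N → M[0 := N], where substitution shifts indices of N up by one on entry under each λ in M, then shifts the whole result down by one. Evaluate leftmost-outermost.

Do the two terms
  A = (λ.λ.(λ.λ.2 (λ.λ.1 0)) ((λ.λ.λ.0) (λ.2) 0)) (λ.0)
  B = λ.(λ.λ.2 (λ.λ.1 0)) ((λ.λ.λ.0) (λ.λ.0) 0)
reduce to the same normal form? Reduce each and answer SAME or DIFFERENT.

Answer: SAME — A ⇓ λ.λ.1 (λ.λ.1 0), B ⇓ λ.λ.1 (λ.λ.1 0)

Derivation:
Term A:
  start: (λ.λ.(λ.λ.2 (λ.λ.1 0)) ((λ.λ.λ.0) (λ.2) 0)) (λ.0)
  →1  λ.(λ.λ.2 (λ.λ.1 0)) ((λ.λ.λ.0) (λ.λ.0) 0)
  →2  λ.λ.1 (λ.λ.1 0)

Term B:
  start: λ.(λ.λ.2 (λ.λ.1 0)) ((λ.λ.λ.0) (λ.λ.0) 0)
  →1  λ.λ.1 (λ.λ.1 0)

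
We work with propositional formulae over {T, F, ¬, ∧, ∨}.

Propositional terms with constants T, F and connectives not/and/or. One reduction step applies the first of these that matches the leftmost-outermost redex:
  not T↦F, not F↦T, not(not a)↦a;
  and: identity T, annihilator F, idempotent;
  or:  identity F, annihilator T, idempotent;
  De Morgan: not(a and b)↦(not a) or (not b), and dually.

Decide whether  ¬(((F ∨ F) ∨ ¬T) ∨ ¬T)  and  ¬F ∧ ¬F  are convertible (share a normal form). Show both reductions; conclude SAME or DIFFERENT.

Answer: SAME — A ⇓ T, B ⇓ T

Derivation:
Term A:
  start: ¬(((F ∨ F) ∨ ¬T) ∨ ¬T)
  [1] ¬((F ∨ F) ∨ ¬T) ∧ ¬¬T
  [2] (¬(F ∨ F) ∧ ¬¬T) ∧ ¬¬T
  [3] ((¬F ∧ ¬F) ∧ ¬¬T) ∧ ¬¬T
  [4] (¬F ∧ ¬¬T) ∧ ¬¬T
  [5] (T ∧ ¬¬T) ∧ ¬¬T
  [6] ¬¬T ∧ ¬¬T
  [7] ¬¬T
  [8] T

Term B:
  start: ¬F ∧ ¬F
  [1] ¬F
  [2] T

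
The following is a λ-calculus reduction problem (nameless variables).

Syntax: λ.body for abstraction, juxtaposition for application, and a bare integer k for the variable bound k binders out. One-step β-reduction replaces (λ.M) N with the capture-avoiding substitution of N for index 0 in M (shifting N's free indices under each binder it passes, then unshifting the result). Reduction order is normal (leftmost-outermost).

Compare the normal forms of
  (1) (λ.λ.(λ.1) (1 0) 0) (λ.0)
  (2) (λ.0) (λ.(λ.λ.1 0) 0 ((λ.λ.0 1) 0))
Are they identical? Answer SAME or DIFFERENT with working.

Answer: DIFFERENT — A ⇓ λ.0 0, B ⇓ λ.0 (λ.0 1)

Working:
Term A:
  start: (λ.λ.(λ.1) (1 0) 0) (λ.0)
  →1  λ.(λ.1) ((λ.0) 0) 0
  →2  λ.0 0

Term B:
  start: (λ.0) (λ.(λ.λ.1 0) 0 ((λ.λ.0 1) 0))
  →1  λ.(λ.λ.1 0) 0 ((λ.λ.0 1) 0)
  →2  λ.(λ.1 0) ((λ.λ.0 1) 0)
  →3  λ.0 ((λ.λ.0 1) 0)
  →4  λ.0 (λ.0 1)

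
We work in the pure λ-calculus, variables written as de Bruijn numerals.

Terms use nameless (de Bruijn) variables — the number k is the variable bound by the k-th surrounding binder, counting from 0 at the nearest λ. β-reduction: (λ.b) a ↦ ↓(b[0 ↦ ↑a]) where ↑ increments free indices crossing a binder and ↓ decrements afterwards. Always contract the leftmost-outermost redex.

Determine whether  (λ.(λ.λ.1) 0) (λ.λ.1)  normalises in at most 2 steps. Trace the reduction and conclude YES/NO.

Answer: YES — reaches normal form λ.λ.λ.1 in 2 ≤ 2 steps

Working:
  start: (λ.(λ.λ.1) 0) (λ.λ.1)
  step 1: (λ.λ.1) (λ.λ.1)
  step 2: λ.λ.λ.1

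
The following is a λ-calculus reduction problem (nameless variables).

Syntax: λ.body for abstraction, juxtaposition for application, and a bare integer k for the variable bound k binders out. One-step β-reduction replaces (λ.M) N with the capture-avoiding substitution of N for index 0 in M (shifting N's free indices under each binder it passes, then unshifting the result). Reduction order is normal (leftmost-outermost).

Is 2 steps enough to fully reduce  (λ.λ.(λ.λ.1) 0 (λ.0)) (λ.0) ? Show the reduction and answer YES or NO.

  start: (λ.λ.(λ.λ.1) 0 (λ.0)) (λ.0)
  [1] λ.(λ.λ.1) 0 (λ.0)
  [2] λ.(λ.1) (λ.0)

Answer: NO — after 2 steps the term is λ.(λ.1) (λ.0), not yet normal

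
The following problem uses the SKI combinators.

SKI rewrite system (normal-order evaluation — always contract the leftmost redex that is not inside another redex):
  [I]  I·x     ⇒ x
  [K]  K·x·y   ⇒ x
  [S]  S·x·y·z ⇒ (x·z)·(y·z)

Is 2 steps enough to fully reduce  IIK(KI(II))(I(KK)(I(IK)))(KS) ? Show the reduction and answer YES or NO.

Answer: NO — after 2 steps the term is K(KI(II))(I(KK)(I(IK)))(KS), not yet normal

Reduction:
  start: IIK(KI(II))(I(KK)(I(IK)))(KS)
  [1] IK(KI(II))(I(KK)(I(IK)))(KS)
  [2] K(KI(II))(I(KK)(I(IK)))(KS)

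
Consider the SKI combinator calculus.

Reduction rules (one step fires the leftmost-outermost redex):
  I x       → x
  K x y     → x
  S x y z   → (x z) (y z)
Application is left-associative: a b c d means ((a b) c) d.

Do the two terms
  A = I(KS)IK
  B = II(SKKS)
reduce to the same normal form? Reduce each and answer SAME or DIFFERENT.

Term A:
  start: I(KS)IK
  →1  KSIK
  →2  SK

Term B:
  start: II(SKKS)
  →1  I(SKKS)
  →2  SKKS
  →3  KS(KS)
  →4  S

Answer: DIFFERENT — A ⇓ SK, B ⇓ S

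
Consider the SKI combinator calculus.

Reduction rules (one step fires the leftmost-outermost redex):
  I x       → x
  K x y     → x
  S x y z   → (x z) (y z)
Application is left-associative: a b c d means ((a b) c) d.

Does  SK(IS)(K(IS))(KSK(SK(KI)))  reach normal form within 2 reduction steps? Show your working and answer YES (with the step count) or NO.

Answer: NO — after 2 steps the term is K(IS)(KSK(SK(KI))), not yet normal

Derivation:
  start: SK(IS)(K(IS))(KSK(SK(KI)))
  step 1: K(K(IS))(IS(K(IS)))(KSK(SK(KI)))
  step 2: K(IS)(KSK(SK(KI)))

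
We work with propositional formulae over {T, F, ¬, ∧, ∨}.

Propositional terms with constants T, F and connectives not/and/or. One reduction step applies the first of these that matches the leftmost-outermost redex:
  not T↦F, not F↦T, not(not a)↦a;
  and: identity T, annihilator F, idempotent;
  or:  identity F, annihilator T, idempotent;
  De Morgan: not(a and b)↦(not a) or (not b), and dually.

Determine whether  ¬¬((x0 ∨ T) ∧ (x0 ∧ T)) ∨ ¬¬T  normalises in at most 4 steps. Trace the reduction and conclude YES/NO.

  start: ¬¬((x0 ∨ T) ∧ (x0 ∧ T)) ∨ ¬¬T
  →1  ((x0 ∨ T) ∧ (x0 ∧ T)) ∨ ¬¬T
  →2  (T ∧ (x0 ∧ T)) ∨ ¬¬T
  →3  (x0 ∧ T) ∨ ¬¬T
  →4  x0 ∨ ¬¬T

Answer: NO — after 4 steps the term is x0 ∨ ¬¬T, not yet normal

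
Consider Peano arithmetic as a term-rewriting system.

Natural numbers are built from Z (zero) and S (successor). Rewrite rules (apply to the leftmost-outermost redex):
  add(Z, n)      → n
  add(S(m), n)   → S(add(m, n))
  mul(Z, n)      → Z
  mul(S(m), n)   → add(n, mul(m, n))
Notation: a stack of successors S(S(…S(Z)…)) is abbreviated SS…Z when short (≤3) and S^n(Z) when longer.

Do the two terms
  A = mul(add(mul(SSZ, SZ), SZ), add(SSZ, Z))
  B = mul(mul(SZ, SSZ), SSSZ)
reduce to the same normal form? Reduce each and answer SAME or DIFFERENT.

Answer: SAME — A ⇓ S^6(Z), B ⇓ S^6(Z)

Reduction:
Term A:
  start: mul(add(mul(SSZ, SZ), SZ), add(SSZ, Z))
  step 1: mul(add(add(SZ, mul(SZ, SZ)), SZ), add(SSZ, Z))
  step 2: mul(add(S(add(Z, mul(SZ, SZ))), SZ), add(SSZ, Z))
  step 3: mul(S(add(add(Z, mul(SZ, SZ)), SZ)), add(SSZ, Z))
  step 4: add(add(SSZ, Z), mul(add(add(Z, mul(SZ, SZ)), SZ), add(SSZ, Z)))
  step 5: add(S(add(SZ, Z)), mul(add(add(Z, mul(SZ, SZ)), SZ), add(SSZ, Z)))
  step 6: S(add(add(SZ, Z), mul(add(add(Z, mul(SZ, SZ)), SZ), add(SSZ, Z))))
  step 7: S(add(S(add(Z, Z)), mul(add(add(Z, mul(SZ, SZ)), SZ), add(SSZ, Z))))
  step 8: S(S(add(add(Z, Z), mul(add(add(Z, mul(SZ, SZ)), SZ), add(SSZ, Z)))))
  step 9: S(S(add(Z, mul(add(add(Z, mul(SZ, SZ)), SZ), add(SSZ, Z)))))
  step 10: S(S(mul(add(add(Z, mul(SZ, SZ)), SZ), add(SSZ, Z))))
  step 11: S(S(mul(add(mul(SZ, SZ), SZ), add(SSZ, Z))))
  step 12: S(S(mul(add(add(SZ, mul(Z, SZ)), SZ), add(SSZ, Z))))
  step 13: S(S(mul(add(S(add(Z, mul(Z, SZ))), SZ), add(SSZ, Z))))
  step 14: S(S(mul(S(add(add(Z, mul(Z, SZ)), SZ)), add(SSZ, Z))))
  step 15: S(S(add(add(SSZ, Z), mul(add(add(Z, mul(Z, SZ)), SZ), add(SSZ, Z)))))
  step 16: S(S(add(S(add(SZ, Z)), mul(add(add(Z, mul(Z, SZ)), SZ), add(SSZ, Z)))))
  step 17: S(S(S(add(add(SZ, Z), mul(add(add(Z, mul(Z, SZ)), SZ), add(SSZ, Z))))))
  step 18: S(S(S(add(S(add(Z, Z)), mul(add(add(Z, mul(Z, SZ)), SZ), add(SSZ, Z))))))
  step 19: S(S(S(S(add(add(Z, Z), mul(add(add(Z, mul(Z, SZ)), SZ), add(SSZ, Z)))))))
  step 20: S(S(S(S(add(Z, mul(add(add(Z, mul(Z, SZ)), SZ), add(SSZ, Z)))))))
  step 21: S(S(S(S(mul(add(add(Z, mul(Z, SZ)), SZ), add(SSZ, Z))))))
  step 22: S(S(S(S(mul(add(mul(Z, SZ), SZ), add(SSZ, Z))))))
  step 23: S(S(S(S(mul(add(Z, SZ), add(SSZ, Z))))))
  step 24: S(S(S(S(mul(SZ, add(SSZ, Z))))))
  step 25: S(S(S(S(add(add(SSZ, Z), mul(Z, add(SSZ, Z)))))))
  step 26: S(S(S(S(add(S(add(SZ, Z)), mul(Z, add(SSZ, Z)))))))
  step 27: S(S(S(S(S(add(add(SZ, Z), mul(Z, add(SSZ, Z))))))))
  step 28: S(S(S(S(S(add(S(add(Z, Z)), mul(Z, add(SSZ, Z))))))))
  step 29: S(S(S(S(S(S(add(add(Z, Z), mul(Z, add(SSZ, Z)))))))))
  step 30: S(S(S(S(S(S(add(Z, mul(Z, add(SSZ, Z)))))))))
  step 31: S(S(S(S(S(S(mul(Z, add(SSZ, Z))))))))
  step 32: S^6(Z)

Term B:
  start: mul(mul(SZ, SSZ), SSSZ)
  step 1: mul(add(SSZ, mul(Z, SSZ)), SSSZ)
  step 2: mul(S(add(SZ, mul(Z, SSZ))), SSSZ)
  step 3: add(SSSZ, mul(add(SZ, mul(Z, SSZ)), SSSZ))
  step 4: S(add(SSZ, mul(add(SZ, mul(Z, SSZ)), SSSZ)))
  step 5: S(S(add(SZ, mul(add(SZ, mul(Z, SSZ)), SSSZ))))
  step 6: S(S(S(add(Z, mul(add(SZ, mul(Z, SSZ)), SSSZ)))))
  step 7: S(S(S(mul(add(SZ, mul(Z, SSZ)), SSSZ))))
  step 8: S(S(S(mul(S(add(Z, mul(Z, SSZ))), SSSZ))))
  step 9: S(S(S(add(SSSZ, mul(add(Z, mul(Z, SSZ)), SSSZ)))))
  step 10: S(S(S(S(add(SSZ, mul(add(Z, mul(Z, SSZ)), SSSZ))))))
  step 11: S(S(S(S(S(add(SZ, mul(add(Z, mul(Z, SSZ)), SSSZ)))))))
  step 12: S(S(S(S(S(S(add(Z, mul(add(Z, mul(Z, SSZ)), SSSZ))))))))
  step 13: S(S(S(S(S(S(mul(add(Z, mul(Z, SSZ)), SSSZ)))))))
  step 14: S(S(S(S(S(S(mul(mul(Z, SSZ), SSSZ)))))))
  step 15: S(S(S(S(S(S(mul(Z, SSSZ)))))))
  step 16: S^6(Z)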